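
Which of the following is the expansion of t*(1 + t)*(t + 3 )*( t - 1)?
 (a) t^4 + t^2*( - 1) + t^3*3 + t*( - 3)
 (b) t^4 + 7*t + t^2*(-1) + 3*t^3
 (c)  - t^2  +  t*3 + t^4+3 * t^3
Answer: a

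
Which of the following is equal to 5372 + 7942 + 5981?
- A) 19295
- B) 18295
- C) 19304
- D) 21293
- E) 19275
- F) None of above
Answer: A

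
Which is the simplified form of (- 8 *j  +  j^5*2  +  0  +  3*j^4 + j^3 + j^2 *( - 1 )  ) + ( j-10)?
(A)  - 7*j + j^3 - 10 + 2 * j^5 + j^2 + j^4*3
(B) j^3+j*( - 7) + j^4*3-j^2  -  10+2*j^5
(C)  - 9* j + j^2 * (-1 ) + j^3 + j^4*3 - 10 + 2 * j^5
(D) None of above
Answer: B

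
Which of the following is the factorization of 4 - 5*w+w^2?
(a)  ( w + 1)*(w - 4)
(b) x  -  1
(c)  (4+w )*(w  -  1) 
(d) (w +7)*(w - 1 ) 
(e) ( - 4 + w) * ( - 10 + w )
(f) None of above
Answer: f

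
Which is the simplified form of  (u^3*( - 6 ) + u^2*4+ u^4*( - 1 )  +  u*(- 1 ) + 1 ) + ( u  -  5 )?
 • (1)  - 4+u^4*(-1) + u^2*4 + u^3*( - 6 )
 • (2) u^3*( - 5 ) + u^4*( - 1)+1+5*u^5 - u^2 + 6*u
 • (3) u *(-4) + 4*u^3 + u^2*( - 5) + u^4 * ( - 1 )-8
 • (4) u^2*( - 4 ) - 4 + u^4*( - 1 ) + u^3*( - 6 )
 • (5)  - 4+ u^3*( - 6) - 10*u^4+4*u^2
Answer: 1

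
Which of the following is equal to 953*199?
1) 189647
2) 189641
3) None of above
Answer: 1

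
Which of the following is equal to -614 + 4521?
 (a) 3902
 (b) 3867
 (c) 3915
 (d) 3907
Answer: d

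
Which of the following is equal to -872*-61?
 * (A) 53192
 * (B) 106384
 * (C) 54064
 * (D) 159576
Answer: A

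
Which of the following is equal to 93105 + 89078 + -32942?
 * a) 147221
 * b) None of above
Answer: b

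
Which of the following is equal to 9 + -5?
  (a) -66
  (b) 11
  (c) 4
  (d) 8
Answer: c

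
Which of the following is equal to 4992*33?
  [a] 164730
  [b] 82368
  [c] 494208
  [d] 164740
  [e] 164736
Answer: e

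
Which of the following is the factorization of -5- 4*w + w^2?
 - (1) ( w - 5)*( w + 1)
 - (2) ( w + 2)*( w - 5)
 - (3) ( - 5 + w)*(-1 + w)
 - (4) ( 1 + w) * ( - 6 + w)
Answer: 1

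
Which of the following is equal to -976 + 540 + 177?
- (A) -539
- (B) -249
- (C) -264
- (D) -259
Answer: D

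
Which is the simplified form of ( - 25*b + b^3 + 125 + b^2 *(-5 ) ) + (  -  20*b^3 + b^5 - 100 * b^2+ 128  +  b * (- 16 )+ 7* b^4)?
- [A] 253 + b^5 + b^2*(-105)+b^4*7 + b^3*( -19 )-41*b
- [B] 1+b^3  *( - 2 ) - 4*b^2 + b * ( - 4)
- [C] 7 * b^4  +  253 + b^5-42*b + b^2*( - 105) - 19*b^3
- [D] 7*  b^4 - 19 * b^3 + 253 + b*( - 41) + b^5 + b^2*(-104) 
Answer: A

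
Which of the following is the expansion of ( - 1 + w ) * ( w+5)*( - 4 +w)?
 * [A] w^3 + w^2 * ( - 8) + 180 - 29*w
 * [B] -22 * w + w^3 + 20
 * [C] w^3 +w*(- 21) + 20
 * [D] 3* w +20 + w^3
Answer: C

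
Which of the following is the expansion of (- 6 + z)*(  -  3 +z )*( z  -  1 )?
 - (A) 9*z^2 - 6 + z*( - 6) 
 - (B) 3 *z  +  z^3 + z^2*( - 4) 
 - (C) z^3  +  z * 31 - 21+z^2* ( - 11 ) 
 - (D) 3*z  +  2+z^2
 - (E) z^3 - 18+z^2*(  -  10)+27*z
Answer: E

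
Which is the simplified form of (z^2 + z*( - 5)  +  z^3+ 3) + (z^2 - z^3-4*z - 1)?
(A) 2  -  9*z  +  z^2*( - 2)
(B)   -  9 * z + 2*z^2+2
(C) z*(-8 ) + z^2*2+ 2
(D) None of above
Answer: B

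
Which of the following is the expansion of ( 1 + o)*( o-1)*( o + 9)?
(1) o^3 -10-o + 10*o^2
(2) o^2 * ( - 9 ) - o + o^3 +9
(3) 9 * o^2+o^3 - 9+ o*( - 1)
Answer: 3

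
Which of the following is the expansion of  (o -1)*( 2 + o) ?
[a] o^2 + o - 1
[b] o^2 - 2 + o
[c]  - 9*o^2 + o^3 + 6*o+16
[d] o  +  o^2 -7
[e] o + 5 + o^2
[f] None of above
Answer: b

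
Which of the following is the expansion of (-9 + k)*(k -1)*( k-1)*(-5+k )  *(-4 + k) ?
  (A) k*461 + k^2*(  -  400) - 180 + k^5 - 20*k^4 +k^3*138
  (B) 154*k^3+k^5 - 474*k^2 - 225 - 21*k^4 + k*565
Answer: A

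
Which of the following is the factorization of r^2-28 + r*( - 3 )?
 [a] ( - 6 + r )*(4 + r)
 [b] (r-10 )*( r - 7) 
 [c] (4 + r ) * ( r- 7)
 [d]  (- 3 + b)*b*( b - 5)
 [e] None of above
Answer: c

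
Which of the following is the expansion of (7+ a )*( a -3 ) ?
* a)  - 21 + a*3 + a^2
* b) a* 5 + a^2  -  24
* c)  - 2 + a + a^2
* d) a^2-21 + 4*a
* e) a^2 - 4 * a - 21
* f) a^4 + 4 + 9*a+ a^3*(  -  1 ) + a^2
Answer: d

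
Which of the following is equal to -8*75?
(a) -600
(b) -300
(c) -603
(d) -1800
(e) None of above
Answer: a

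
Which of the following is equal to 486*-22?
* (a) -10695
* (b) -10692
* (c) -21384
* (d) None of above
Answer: b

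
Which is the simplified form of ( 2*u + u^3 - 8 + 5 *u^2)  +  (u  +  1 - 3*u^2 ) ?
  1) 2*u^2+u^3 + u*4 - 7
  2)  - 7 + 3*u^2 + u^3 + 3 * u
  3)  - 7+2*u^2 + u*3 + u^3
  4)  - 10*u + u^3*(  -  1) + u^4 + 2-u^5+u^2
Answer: 3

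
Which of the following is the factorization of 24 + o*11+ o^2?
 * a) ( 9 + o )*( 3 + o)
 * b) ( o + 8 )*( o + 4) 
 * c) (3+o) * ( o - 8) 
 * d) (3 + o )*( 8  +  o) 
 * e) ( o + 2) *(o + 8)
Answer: d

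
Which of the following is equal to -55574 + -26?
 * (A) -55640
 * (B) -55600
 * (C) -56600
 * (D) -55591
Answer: B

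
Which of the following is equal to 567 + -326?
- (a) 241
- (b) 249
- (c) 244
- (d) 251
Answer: a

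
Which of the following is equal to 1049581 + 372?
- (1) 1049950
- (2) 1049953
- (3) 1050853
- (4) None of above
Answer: 2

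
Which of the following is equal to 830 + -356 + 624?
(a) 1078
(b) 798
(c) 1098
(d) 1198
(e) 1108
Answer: c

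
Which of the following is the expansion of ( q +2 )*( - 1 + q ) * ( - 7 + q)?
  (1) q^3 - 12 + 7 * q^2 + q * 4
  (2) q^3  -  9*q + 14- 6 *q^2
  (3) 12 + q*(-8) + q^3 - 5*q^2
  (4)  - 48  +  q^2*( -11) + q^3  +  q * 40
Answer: 2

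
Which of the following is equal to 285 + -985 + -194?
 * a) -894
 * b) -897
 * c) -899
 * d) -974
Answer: a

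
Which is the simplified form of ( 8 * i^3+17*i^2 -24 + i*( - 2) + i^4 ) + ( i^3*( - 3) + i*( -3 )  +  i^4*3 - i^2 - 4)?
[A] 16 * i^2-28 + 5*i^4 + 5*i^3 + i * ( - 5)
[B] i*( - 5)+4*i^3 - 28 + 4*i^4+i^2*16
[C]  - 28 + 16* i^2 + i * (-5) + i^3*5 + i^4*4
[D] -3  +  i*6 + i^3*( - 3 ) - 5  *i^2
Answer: C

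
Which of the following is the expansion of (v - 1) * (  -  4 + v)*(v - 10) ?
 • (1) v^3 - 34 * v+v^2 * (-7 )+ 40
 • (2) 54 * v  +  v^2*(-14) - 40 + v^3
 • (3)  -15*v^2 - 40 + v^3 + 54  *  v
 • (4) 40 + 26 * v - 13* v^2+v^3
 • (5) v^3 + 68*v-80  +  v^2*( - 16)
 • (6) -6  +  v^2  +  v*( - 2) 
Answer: 3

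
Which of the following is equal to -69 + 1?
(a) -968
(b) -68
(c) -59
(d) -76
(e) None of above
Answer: b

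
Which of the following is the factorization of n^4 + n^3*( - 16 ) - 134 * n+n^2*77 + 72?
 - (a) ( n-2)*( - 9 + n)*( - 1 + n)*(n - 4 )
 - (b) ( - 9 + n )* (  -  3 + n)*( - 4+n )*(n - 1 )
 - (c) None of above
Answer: a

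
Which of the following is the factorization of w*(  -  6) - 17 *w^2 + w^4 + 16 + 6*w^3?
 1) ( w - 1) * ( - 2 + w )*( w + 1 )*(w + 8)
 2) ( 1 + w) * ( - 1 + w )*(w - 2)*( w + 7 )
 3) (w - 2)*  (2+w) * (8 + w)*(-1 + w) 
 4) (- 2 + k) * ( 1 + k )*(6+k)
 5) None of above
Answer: 1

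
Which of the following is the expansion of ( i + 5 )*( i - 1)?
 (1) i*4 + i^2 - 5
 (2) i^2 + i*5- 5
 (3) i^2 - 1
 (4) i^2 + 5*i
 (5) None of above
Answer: 1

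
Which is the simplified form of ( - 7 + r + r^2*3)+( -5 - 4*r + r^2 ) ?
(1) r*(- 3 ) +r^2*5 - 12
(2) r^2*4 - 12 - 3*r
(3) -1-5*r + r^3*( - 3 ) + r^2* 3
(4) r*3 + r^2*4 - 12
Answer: 2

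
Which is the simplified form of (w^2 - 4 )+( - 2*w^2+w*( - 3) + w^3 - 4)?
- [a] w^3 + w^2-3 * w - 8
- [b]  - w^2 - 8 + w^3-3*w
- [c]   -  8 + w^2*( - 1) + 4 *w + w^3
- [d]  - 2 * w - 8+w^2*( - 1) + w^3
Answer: b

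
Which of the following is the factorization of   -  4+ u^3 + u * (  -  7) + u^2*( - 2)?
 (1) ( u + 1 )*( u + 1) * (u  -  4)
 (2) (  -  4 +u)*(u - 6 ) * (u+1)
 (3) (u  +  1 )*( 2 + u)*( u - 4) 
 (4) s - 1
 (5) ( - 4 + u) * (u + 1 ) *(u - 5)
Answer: 1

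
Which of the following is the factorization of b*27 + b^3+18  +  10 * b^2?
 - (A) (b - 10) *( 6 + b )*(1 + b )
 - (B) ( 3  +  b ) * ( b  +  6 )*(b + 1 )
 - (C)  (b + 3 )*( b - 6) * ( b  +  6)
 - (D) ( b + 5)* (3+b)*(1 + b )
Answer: B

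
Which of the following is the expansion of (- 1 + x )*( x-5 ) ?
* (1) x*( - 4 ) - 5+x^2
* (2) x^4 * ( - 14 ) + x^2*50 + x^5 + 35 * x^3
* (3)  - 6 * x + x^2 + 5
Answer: 3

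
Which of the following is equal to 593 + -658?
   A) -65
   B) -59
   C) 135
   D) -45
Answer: A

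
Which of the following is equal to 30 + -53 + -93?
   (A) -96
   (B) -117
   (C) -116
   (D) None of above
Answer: C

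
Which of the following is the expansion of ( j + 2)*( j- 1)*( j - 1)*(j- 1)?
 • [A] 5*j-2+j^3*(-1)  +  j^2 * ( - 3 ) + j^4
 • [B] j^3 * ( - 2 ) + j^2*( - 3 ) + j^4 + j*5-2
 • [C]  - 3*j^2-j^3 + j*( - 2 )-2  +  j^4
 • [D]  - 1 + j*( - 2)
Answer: A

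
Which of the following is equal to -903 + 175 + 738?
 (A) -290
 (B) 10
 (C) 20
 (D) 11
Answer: B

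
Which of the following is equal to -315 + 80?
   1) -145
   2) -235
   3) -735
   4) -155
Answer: 2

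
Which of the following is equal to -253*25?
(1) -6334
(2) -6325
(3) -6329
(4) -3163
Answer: 2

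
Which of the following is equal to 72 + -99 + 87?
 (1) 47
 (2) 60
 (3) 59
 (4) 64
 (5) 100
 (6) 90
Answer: 2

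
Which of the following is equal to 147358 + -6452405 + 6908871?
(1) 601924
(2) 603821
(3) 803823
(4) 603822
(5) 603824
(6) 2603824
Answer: 5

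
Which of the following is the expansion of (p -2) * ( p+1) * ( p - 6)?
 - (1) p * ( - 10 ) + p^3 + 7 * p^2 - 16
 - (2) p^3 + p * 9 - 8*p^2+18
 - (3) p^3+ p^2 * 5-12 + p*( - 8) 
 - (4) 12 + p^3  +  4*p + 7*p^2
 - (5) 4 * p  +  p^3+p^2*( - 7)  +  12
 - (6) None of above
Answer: 5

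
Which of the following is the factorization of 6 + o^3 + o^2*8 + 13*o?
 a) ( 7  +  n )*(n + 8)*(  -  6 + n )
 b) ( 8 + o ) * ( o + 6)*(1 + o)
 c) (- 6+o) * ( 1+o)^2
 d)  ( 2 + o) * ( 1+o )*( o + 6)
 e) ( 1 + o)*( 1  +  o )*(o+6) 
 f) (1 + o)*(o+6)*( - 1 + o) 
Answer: e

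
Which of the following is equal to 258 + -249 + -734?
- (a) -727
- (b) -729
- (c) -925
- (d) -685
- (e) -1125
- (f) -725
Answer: f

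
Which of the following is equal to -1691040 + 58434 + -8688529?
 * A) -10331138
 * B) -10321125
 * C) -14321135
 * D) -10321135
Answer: D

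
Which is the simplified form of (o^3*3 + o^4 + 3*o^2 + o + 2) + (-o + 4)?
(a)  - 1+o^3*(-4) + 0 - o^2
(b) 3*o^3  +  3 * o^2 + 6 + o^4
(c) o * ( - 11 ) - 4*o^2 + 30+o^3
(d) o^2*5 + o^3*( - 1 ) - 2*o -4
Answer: b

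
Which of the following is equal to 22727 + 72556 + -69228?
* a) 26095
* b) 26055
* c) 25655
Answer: b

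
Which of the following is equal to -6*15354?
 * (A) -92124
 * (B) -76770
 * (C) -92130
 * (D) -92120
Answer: A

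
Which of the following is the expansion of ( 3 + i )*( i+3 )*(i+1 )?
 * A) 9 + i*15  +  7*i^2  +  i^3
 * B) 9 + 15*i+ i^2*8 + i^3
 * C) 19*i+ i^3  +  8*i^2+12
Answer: A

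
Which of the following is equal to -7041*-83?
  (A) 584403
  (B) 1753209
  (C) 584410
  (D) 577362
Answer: A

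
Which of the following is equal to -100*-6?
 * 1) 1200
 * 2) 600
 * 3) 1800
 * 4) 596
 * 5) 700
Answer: 2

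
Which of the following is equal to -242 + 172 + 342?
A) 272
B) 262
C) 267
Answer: A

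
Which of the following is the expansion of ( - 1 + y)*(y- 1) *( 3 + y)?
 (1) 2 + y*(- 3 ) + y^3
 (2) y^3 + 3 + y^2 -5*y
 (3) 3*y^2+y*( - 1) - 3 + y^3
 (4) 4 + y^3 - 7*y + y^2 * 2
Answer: 2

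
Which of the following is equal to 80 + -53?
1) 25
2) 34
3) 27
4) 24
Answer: 3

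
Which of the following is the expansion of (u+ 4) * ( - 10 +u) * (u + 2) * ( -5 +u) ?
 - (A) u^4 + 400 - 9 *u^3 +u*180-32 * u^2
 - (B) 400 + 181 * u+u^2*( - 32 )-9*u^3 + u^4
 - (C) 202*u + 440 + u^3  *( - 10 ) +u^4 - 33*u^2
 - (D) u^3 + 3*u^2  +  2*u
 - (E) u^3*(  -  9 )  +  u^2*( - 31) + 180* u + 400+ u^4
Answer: A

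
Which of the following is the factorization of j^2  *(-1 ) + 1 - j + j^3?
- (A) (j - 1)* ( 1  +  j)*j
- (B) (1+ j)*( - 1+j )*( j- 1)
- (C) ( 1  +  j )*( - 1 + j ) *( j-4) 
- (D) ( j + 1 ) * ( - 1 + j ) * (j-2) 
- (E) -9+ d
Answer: B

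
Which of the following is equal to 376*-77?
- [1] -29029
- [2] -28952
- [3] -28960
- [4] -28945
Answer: 2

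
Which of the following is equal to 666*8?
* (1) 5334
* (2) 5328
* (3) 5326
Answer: 2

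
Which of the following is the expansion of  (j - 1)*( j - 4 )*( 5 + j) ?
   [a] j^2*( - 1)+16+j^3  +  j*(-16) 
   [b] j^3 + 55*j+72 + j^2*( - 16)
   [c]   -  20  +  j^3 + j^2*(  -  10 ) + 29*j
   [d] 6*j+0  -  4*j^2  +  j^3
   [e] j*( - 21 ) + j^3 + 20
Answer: e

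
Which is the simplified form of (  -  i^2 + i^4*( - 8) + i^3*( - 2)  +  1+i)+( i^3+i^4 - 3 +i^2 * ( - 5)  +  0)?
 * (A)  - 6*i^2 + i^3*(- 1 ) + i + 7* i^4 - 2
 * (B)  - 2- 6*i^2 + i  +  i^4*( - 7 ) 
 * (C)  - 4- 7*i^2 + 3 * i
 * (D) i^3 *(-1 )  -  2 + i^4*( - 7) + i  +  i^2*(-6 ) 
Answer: D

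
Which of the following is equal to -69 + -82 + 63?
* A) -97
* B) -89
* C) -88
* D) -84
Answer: C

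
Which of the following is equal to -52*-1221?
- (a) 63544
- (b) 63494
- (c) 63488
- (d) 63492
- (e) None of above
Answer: d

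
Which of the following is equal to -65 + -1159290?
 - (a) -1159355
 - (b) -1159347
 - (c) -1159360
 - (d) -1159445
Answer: a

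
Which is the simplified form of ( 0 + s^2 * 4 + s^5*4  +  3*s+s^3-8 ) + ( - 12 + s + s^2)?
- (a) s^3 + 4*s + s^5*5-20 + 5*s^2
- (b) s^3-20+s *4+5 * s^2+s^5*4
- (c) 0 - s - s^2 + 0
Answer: b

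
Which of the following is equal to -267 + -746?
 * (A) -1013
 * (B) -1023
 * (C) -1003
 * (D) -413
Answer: A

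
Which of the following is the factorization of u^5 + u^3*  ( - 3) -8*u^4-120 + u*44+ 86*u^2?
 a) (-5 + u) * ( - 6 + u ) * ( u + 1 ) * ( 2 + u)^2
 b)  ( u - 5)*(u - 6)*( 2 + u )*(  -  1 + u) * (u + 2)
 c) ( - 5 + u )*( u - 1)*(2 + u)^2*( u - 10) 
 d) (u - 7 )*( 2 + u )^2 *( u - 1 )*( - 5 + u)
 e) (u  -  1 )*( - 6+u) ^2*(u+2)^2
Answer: b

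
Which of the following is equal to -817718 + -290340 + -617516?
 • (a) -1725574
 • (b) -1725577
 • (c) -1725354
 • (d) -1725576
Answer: a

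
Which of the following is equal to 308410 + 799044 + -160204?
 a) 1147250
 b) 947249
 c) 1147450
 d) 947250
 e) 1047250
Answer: d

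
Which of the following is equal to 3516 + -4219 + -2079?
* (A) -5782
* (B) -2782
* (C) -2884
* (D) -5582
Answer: B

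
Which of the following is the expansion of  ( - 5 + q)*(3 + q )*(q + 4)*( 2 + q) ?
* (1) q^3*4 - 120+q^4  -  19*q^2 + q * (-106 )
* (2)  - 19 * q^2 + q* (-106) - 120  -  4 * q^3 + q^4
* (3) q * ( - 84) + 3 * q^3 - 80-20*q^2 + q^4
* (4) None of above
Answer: 1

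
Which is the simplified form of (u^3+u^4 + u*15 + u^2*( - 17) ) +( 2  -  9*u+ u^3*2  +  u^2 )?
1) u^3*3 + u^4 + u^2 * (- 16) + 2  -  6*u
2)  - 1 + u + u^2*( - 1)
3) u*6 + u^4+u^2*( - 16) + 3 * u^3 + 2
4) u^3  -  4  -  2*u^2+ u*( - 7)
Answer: 3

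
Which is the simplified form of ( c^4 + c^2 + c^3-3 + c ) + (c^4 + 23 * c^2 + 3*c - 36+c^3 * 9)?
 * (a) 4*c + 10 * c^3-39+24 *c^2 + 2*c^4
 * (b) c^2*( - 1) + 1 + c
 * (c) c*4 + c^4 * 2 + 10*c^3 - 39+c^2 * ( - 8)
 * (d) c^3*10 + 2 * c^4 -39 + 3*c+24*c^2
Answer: a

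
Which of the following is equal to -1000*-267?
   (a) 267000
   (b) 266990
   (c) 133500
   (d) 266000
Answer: a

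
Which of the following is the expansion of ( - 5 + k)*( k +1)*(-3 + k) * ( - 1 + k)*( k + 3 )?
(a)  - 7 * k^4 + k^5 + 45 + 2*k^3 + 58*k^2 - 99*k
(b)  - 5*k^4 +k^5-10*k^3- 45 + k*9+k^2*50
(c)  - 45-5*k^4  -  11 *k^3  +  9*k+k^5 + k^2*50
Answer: b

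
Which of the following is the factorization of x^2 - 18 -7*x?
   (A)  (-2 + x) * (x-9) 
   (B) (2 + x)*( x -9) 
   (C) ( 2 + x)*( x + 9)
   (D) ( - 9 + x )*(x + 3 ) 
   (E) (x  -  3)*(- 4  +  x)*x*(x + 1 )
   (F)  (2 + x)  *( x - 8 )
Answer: B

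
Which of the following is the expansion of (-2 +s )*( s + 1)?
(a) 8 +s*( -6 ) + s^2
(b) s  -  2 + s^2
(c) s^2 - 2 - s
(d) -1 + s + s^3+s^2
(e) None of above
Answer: c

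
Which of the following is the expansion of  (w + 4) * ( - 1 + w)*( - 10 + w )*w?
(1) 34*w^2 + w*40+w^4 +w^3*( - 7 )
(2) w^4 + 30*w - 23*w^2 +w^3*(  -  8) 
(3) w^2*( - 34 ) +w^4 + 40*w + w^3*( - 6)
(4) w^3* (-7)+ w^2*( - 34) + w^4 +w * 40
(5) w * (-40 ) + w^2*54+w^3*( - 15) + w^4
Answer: 4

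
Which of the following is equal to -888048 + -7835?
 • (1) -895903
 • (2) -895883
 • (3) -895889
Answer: 2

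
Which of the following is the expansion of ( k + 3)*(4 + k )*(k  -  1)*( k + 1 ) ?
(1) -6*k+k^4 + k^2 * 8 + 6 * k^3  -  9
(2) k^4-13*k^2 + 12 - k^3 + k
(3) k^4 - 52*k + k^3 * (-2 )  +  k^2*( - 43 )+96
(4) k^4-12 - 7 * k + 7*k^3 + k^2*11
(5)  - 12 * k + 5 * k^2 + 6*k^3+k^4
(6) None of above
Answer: 4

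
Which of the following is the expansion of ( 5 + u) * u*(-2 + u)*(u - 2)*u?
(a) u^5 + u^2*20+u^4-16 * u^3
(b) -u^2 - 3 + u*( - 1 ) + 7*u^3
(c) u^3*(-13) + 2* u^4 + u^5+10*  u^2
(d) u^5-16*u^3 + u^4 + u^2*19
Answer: a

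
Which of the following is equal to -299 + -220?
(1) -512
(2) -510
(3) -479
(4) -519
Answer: 4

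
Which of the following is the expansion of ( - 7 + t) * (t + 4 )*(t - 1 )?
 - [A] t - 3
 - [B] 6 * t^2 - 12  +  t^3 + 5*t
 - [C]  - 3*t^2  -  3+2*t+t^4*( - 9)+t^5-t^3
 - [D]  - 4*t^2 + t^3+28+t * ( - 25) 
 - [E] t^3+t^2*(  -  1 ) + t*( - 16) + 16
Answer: D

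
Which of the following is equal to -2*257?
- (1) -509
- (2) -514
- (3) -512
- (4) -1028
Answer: 2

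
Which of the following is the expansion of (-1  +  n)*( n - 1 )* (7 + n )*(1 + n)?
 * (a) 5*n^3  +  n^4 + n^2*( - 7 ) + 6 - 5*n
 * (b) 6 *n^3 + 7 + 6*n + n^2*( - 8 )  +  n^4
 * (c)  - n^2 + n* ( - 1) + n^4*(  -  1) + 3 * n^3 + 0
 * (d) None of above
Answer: d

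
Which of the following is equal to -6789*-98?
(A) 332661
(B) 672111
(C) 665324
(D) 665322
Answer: D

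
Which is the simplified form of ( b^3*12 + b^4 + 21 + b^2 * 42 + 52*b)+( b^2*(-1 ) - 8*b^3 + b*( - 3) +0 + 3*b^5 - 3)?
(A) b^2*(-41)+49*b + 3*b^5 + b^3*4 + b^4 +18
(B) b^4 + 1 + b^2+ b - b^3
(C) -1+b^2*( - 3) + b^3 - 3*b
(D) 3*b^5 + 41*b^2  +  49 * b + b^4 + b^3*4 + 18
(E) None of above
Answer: D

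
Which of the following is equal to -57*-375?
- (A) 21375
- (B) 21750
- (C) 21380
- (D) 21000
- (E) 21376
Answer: A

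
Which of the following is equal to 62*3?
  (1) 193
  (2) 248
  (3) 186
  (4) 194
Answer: 3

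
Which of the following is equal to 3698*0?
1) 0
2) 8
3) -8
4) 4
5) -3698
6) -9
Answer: 1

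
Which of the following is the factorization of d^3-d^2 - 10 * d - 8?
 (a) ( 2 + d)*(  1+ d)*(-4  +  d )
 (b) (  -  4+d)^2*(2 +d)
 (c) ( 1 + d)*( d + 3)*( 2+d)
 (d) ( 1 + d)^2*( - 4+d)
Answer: a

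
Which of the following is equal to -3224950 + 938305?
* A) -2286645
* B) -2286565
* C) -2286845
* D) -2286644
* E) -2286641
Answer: A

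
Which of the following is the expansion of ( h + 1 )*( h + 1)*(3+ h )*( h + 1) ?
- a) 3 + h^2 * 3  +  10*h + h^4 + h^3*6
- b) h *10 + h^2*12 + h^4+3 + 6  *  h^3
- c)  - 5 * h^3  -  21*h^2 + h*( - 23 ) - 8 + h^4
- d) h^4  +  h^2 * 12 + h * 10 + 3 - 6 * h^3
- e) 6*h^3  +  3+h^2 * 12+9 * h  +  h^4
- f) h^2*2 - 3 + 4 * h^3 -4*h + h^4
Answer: b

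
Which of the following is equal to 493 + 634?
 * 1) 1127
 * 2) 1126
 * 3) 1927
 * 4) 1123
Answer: 1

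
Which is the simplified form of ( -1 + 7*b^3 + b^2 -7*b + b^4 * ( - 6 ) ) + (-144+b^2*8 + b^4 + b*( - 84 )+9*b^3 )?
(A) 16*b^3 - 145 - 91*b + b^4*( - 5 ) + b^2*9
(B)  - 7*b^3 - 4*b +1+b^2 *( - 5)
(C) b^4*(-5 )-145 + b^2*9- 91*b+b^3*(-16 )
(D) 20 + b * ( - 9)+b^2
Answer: A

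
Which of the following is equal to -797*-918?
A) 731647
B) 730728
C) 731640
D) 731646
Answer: D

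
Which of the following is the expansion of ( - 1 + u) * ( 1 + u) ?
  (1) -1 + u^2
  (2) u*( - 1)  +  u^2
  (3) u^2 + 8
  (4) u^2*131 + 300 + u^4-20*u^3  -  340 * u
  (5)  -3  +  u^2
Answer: 1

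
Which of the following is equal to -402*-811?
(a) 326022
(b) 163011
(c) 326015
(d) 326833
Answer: a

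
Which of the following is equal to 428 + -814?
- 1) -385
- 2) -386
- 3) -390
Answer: 2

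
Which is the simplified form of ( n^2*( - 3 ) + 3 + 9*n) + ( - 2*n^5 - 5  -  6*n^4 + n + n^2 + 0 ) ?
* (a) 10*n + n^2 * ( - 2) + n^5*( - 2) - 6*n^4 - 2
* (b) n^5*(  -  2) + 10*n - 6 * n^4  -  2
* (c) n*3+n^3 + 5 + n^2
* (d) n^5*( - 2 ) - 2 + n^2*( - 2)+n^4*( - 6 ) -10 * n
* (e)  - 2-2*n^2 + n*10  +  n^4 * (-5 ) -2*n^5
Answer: a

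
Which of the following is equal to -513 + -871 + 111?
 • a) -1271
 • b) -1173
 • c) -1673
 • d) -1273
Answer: d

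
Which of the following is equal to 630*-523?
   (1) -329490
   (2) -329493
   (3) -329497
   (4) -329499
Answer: 1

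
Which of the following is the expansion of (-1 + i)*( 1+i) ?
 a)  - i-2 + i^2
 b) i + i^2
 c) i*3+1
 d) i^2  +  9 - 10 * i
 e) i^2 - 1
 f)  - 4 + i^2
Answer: e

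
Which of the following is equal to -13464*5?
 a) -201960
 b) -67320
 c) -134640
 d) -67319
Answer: b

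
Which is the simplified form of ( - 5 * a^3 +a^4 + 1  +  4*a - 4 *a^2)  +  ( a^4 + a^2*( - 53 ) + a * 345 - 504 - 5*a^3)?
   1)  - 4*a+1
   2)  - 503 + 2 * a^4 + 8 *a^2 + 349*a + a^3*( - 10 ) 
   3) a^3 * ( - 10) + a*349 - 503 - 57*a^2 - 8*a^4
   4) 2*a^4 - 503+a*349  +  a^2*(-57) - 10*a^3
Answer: 4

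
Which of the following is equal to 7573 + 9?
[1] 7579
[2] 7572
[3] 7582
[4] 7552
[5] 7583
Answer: 3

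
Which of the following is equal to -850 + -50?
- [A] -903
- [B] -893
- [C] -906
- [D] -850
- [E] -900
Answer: E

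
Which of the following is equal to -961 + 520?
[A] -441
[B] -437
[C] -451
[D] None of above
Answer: A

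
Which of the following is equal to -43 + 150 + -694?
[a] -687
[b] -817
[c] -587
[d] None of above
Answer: c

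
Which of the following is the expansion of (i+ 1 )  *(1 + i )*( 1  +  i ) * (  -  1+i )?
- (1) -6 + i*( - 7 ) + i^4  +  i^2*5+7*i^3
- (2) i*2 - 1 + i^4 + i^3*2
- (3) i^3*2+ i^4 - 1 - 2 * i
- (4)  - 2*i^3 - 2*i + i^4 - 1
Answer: 3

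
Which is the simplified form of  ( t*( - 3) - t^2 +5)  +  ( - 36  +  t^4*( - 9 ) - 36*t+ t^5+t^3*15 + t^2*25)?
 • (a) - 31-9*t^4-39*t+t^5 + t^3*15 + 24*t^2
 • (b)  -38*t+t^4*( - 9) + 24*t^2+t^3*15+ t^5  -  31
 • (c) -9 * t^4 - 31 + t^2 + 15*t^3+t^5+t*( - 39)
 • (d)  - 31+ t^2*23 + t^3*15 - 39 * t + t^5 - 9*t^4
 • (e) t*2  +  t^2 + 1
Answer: a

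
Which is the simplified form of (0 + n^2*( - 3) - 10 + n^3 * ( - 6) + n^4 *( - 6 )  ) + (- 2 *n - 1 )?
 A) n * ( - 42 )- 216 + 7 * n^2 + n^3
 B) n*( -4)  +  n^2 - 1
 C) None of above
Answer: C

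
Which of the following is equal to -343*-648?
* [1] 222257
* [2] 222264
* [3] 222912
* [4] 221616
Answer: 2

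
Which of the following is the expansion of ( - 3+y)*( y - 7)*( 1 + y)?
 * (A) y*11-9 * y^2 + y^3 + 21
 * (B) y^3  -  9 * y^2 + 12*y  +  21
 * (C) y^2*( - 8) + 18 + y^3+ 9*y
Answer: A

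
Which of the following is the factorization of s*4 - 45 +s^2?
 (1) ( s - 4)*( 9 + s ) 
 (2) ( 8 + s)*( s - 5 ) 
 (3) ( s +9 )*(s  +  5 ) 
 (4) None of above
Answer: 4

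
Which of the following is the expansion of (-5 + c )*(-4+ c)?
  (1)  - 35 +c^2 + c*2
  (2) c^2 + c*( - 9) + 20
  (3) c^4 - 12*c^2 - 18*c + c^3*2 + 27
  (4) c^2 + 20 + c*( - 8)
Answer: 2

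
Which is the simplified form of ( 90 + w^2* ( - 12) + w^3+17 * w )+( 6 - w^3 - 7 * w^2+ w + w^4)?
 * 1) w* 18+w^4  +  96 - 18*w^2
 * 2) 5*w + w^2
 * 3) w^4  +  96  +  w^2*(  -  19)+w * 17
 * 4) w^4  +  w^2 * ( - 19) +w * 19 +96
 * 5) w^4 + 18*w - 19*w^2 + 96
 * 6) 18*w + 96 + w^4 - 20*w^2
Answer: 5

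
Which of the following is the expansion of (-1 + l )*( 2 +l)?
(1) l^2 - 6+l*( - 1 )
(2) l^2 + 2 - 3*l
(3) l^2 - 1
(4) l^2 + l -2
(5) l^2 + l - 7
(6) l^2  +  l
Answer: 4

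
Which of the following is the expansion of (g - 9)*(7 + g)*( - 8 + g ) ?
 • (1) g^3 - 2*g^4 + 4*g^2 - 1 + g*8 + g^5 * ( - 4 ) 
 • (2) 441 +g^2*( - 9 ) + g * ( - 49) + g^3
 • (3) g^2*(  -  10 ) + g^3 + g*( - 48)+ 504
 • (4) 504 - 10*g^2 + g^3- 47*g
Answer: 4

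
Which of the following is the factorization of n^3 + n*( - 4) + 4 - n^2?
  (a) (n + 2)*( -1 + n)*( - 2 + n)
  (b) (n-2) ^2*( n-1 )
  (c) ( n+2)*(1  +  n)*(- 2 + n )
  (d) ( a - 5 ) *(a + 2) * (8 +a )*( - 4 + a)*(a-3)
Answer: a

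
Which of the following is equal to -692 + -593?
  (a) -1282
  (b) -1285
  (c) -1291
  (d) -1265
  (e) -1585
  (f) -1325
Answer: b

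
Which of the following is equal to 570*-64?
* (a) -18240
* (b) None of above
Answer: b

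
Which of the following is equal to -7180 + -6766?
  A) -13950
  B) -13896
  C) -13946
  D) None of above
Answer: C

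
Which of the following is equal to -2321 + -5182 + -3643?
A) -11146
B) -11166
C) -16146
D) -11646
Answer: A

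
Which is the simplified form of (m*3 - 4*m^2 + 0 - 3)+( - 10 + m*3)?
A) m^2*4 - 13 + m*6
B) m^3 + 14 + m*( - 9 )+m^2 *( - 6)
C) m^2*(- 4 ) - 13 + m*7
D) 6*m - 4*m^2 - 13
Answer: D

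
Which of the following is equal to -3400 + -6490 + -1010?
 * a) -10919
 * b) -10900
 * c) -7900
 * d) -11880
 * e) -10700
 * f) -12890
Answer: b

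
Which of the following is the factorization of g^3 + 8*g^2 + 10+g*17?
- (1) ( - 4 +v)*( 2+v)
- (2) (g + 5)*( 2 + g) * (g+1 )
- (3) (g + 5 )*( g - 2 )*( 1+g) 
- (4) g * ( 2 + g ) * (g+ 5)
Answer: 2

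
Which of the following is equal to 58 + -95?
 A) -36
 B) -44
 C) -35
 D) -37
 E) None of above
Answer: D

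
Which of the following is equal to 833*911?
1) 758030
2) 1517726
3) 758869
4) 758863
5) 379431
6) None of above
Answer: 4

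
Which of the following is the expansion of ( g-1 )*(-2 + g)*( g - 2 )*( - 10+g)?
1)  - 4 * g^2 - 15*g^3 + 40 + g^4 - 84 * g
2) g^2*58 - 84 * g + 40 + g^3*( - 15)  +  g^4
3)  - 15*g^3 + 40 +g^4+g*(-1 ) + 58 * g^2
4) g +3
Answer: 2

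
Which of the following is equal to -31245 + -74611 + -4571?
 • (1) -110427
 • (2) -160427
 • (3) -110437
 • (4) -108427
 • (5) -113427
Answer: 1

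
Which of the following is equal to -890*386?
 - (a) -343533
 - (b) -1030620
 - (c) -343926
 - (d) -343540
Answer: d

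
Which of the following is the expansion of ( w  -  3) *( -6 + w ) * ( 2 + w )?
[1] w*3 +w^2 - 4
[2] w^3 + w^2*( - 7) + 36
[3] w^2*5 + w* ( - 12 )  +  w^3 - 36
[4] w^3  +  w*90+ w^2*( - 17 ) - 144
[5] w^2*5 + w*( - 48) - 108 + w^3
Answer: 2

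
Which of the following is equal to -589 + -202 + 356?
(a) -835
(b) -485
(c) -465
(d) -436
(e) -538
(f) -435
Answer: f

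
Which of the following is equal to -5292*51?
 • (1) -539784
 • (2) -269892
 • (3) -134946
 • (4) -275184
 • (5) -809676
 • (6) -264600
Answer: 2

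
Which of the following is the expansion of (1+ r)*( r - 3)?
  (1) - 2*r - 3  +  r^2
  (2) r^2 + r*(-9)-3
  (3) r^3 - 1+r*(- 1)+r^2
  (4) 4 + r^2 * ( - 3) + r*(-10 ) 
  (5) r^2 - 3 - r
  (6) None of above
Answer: 1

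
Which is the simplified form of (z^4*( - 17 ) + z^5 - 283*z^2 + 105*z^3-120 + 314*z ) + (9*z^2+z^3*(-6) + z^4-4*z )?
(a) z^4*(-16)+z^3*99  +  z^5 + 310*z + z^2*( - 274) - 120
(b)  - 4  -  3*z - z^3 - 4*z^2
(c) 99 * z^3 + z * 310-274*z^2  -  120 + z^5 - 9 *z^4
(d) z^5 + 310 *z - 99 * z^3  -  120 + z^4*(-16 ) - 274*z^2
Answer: a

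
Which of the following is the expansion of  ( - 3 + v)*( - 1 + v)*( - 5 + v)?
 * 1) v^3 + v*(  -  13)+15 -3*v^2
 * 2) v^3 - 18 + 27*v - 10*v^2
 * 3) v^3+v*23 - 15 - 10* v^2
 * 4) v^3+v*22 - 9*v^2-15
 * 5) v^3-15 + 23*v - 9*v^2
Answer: 5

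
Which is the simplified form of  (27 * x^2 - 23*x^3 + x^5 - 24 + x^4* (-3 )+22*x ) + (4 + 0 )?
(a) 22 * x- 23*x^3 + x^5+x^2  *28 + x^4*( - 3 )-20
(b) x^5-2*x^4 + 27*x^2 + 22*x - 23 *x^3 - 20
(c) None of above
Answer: c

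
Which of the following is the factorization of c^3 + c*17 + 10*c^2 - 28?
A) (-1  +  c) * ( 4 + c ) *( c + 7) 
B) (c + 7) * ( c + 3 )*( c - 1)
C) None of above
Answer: A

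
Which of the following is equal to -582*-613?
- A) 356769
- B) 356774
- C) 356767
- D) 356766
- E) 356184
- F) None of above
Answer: D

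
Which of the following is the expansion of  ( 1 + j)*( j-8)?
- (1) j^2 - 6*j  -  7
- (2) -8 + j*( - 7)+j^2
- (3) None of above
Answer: 2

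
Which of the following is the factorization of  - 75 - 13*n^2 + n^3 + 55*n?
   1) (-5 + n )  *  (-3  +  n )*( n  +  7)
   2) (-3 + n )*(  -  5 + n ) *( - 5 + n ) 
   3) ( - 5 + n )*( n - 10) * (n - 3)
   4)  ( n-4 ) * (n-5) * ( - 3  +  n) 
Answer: 2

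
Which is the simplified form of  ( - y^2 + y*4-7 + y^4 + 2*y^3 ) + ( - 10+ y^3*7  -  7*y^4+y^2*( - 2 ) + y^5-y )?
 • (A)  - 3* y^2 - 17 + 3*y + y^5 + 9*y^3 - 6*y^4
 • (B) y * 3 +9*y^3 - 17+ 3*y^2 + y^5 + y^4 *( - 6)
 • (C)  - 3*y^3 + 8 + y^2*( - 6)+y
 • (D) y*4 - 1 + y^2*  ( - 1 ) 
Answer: A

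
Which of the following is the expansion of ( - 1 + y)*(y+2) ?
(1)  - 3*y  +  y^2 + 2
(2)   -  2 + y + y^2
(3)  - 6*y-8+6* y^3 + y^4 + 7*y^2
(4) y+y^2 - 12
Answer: 2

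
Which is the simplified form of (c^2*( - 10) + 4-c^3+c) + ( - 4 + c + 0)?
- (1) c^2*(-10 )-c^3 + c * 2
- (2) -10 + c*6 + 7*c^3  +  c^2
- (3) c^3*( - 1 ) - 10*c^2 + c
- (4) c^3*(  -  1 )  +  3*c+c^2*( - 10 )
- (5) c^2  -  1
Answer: 1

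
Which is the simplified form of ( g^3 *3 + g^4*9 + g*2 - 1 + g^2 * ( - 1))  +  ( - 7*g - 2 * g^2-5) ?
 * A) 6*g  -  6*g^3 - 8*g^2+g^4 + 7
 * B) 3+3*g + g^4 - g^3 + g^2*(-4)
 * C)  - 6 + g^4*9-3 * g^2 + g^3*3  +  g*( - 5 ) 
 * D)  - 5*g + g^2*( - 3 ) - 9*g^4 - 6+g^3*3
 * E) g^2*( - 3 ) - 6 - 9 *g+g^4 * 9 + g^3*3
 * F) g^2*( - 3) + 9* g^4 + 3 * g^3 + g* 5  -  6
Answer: C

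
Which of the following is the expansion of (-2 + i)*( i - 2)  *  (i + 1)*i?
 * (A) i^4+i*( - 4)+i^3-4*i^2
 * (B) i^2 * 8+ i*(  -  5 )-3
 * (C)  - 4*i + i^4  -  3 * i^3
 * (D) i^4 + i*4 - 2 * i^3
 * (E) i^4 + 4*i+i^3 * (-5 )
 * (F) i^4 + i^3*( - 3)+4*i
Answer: F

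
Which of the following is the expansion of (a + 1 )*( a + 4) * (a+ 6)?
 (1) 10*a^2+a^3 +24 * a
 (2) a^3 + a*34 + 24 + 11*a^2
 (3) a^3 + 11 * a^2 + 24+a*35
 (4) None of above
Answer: 2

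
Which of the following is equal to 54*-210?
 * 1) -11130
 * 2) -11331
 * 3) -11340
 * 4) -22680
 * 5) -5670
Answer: 3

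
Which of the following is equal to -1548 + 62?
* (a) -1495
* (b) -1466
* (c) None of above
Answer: c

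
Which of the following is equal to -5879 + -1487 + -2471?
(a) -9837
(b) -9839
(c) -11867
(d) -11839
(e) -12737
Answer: a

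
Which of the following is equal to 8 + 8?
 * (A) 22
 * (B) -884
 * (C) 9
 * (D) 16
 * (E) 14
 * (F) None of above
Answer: D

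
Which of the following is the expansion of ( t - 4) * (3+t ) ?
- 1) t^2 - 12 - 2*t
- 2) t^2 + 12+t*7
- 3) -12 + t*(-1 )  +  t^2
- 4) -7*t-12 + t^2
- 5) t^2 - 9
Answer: 3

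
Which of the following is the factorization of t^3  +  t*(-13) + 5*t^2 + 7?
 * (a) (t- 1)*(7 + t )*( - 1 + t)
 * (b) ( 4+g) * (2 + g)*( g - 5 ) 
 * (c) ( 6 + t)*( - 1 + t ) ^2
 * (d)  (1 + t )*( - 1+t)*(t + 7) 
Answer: a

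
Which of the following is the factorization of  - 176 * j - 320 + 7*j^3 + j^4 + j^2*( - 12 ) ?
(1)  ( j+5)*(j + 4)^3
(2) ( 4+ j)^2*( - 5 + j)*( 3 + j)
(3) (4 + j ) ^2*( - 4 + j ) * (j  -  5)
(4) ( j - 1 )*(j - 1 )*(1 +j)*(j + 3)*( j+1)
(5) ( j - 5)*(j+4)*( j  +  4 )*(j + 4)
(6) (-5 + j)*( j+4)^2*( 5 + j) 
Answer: 5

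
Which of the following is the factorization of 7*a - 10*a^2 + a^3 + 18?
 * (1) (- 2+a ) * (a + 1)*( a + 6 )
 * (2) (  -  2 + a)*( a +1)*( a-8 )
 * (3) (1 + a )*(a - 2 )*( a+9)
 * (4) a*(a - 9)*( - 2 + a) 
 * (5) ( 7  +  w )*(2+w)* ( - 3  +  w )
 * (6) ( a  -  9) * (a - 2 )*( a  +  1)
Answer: 6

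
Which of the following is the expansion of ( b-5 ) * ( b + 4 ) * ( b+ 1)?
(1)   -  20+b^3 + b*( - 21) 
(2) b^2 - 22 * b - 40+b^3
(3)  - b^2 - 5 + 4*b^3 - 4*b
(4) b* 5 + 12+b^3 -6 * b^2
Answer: 1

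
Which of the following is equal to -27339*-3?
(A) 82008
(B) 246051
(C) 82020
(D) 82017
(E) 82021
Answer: D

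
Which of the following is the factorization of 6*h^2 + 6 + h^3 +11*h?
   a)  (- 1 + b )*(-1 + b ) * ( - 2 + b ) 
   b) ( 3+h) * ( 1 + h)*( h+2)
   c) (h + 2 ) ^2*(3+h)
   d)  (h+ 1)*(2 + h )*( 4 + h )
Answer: b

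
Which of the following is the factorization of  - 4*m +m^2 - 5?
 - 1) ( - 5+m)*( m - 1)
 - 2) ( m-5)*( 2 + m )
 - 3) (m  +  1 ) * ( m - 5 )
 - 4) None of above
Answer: 3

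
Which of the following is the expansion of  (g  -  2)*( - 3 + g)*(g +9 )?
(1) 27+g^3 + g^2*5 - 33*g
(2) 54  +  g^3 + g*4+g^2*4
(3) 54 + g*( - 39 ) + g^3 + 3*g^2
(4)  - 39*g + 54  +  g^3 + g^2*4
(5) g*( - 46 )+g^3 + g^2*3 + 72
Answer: 4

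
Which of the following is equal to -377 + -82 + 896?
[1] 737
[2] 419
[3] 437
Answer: 3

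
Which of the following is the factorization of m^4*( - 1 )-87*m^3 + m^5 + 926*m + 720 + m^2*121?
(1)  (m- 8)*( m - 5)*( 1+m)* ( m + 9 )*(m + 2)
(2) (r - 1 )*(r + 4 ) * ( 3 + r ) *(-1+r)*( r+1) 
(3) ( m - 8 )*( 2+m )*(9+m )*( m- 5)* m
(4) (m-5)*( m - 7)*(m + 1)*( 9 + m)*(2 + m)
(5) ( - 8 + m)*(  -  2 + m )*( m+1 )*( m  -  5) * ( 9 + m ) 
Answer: 1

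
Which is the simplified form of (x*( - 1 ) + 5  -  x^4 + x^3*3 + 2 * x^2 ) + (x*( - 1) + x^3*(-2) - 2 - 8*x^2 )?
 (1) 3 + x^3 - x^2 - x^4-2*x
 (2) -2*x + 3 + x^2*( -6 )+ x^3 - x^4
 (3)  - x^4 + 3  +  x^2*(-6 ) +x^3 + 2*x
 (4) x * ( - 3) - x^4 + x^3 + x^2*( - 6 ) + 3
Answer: 2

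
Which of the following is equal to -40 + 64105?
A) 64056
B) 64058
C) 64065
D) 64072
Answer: C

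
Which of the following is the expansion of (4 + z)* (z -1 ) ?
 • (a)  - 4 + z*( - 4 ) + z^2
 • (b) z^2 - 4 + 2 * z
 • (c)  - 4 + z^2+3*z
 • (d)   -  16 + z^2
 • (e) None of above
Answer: c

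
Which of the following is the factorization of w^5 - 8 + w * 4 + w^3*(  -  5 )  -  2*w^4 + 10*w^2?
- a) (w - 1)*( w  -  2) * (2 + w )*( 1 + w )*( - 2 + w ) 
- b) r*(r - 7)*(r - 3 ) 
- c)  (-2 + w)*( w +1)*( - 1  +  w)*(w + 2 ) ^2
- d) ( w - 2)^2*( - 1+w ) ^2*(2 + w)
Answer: a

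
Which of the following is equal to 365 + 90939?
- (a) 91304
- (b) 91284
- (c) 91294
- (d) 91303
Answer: a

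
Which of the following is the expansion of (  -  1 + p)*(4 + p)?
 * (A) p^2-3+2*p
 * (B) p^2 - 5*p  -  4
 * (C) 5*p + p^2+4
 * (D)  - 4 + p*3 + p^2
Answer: D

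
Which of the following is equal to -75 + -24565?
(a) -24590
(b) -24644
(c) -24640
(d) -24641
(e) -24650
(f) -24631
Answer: c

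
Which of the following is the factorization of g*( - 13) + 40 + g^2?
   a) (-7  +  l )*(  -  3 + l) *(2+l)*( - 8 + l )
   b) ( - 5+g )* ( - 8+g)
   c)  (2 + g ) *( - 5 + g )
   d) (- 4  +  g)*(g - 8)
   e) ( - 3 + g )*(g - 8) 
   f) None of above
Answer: b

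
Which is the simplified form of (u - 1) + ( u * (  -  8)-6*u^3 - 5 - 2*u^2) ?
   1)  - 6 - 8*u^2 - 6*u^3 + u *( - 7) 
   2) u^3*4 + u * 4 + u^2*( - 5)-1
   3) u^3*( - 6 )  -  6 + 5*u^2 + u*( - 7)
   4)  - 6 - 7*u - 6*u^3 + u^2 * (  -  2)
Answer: 4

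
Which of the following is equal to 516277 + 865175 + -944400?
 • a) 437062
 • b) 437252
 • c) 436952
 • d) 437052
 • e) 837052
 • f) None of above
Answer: d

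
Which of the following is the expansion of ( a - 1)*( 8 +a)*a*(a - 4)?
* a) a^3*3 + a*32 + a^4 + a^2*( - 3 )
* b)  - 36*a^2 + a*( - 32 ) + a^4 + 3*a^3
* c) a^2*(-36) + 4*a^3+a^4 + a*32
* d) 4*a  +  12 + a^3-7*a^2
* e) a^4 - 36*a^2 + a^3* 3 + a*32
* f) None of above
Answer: e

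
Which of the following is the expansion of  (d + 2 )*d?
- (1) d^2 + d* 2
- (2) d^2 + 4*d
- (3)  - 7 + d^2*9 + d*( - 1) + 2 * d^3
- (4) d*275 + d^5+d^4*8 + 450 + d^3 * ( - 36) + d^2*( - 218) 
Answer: 1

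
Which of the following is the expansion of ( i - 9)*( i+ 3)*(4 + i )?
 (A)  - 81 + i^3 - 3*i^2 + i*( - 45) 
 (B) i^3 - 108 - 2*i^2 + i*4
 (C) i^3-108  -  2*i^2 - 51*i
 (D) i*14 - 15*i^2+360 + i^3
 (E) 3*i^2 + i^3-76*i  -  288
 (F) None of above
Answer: C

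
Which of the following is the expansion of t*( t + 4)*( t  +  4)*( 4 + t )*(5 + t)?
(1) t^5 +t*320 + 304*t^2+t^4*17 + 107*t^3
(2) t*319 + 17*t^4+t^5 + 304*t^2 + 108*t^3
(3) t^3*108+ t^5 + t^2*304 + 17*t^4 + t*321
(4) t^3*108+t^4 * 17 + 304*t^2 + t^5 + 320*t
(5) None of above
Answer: 4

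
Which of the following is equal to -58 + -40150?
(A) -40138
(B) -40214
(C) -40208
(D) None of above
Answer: C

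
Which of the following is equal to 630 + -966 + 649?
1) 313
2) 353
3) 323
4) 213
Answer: 1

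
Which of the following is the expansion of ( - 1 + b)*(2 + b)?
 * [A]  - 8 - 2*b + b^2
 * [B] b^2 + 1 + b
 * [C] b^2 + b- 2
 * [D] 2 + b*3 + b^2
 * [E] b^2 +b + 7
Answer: C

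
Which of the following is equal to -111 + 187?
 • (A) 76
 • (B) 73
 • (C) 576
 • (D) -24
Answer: A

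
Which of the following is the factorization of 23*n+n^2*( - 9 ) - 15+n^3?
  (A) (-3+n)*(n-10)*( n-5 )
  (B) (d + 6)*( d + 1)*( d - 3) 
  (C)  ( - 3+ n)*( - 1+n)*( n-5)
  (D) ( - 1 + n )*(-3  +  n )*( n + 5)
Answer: C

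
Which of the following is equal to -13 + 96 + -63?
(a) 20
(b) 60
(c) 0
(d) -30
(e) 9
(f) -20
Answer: a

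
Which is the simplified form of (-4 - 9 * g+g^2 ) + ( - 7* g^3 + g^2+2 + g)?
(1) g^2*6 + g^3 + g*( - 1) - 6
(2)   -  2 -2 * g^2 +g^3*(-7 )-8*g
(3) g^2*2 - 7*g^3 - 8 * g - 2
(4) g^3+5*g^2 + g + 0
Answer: 3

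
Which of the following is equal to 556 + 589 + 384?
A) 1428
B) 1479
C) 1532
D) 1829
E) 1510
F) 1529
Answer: F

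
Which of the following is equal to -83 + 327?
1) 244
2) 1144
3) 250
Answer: 1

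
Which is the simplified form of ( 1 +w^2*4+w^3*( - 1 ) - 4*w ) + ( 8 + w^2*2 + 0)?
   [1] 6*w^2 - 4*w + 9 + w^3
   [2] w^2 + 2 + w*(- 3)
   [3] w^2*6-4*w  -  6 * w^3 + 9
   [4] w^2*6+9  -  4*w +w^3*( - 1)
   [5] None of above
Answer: 4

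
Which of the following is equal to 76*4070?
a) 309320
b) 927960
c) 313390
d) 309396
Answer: a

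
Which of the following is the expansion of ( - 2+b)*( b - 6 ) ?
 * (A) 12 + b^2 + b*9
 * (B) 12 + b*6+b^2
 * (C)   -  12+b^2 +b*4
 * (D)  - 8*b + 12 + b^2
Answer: D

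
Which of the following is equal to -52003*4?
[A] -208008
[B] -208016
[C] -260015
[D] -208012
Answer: D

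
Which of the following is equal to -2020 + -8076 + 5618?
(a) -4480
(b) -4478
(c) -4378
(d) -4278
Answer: b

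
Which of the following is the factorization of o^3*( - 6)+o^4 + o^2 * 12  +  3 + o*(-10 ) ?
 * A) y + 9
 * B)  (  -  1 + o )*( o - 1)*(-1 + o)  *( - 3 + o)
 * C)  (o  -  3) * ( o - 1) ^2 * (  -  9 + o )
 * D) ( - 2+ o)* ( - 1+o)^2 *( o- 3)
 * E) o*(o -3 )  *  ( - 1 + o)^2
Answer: B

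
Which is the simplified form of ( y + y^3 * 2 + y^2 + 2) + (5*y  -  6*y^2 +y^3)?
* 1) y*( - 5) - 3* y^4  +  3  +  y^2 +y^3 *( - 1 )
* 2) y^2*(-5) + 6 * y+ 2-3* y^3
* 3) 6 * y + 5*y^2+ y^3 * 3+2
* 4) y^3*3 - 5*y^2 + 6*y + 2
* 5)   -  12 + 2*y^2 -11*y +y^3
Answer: 4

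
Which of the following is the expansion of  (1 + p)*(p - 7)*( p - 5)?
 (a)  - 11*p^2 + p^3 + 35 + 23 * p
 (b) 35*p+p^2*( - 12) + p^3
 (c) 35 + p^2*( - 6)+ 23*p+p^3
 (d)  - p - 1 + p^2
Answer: a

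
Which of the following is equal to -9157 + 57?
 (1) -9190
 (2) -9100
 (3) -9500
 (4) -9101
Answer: 2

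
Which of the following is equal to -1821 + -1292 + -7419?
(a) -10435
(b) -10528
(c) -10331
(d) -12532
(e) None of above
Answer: e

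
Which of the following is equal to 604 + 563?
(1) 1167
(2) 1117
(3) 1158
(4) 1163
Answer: 1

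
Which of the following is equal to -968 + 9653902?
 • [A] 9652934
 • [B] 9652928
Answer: A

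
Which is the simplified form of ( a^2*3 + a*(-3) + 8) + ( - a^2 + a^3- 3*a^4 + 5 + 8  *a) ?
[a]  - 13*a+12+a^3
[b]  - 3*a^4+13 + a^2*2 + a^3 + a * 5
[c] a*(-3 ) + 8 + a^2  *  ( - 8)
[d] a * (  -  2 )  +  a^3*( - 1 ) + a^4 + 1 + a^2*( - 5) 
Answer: b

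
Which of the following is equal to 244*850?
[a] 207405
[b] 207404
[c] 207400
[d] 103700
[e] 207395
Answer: c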